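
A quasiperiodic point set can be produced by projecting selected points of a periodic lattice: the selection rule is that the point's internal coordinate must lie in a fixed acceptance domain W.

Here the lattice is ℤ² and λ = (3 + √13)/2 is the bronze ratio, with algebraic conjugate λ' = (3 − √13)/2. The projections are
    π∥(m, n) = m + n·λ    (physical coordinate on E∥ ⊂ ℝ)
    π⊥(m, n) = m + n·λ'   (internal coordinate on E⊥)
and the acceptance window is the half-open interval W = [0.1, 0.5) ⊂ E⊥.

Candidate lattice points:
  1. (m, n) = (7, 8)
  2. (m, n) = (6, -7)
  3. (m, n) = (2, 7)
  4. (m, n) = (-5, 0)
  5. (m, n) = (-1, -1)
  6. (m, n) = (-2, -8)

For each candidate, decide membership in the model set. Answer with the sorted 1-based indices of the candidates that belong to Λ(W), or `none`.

Compute λ' = (3−√13)/2 = -0.302776, so π⊥(m,n) = m -0.302776·n.
#1 (7,8): internal coord 7 + (8)·λ' = +4.577795; +4.577795 ∉ [0.1, 0.5) → out
#2 (6,-7): internal coord 6 + (-7)·λ' = +8.119429; +8.119429 ∉ [0.1, 0.5) → out
#3 (2,7): internal coord 2 + (7)·λ' = -0.119429; -0.119429 ∉ [0.1, 0.5) → out
#4 (-5,0): internal coord -5 + (0)·λ' = -5.000000; -5.000000 ∉ [0.1, 0.5) → out
#5 (-1,-1): internal coord -1 + (-1)·λ' = -0.697224; -0.697224 ∉ [0.1, 0.5) → out
#6 (-2,-8): internal coord -2 + (-8)·λ' = +0.422205; +0.422205 ∈ [0.1, 0.5) → IN Λ

6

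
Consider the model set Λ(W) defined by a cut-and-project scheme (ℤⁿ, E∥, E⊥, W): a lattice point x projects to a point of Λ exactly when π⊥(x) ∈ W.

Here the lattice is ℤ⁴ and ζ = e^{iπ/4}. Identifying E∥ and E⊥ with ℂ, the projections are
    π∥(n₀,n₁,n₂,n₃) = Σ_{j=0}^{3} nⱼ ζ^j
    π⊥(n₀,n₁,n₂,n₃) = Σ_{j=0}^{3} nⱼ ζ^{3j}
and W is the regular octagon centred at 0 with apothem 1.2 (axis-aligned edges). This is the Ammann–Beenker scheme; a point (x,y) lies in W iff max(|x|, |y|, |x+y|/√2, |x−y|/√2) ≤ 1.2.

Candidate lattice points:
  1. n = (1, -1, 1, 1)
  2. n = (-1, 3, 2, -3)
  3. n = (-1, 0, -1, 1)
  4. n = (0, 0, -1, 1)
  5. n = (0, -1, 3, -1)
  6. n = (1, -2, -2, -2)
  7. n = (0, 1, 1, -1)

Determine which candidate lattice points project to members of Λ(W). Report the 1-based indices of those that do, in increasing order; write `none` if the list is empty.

none

With ζ = e^{iπ/4} the internal vectors are ζ^0,ζ^3,ζ^6,ζ^9.
candidate 1: n = (1, -1, 1, 1) → π⊥ ≈ (+2.4142, -1.0000); max(|x|,|y|,|x±y|/√2) = 2.4142 > 1.2 ⇒ ∉ W
candidate 2: n = (-1, 3, 2, -3) → π⊥ ≈ (-5.2426, -2.0000); max(|x|,|y|,|x±y|/√2) = 5.2426 > 1.2 ⇒ ∉ W
candidate 3: n = (-1, 0, -1, 1) → π⊥ ≈ (-0.2929, +1.7071); max(|x|,|y|,|x±y|/√2) = 1.7071 > 1.2 ⇒ ∉ W
candidate 4: n = (0, 0, -1, 1) → π⊥ ≈ (+0.7071, +1.7071); max(|x|,|y|,|x±y|/√2) = 1.7071 > 1.2 ⇒ ∉ W
candidate 5: n = (0, -1, 3, -1) → π⊥ ≈ (+0.0000, -4.4142); max(|x|,|y|,|x±y|/√2) = 4.4142 > 1.2 ⇒ ∉ W
candidate 6: n = (1, -2, -2, -2) → π⊥ ≈ (+1.0000, -0.8284); max(|x|,|y|,|x±y|/√2) = 1.2929 > 1.2 ⇒ ∉ W
candidate 7: n = (0, 1, 1, -1) → π⊥ ≈ (-1.4142, -1.0000); max(|x|,|y|,|x±y|/√2) = 1.7071 > 1.2 ⇒ ∉ W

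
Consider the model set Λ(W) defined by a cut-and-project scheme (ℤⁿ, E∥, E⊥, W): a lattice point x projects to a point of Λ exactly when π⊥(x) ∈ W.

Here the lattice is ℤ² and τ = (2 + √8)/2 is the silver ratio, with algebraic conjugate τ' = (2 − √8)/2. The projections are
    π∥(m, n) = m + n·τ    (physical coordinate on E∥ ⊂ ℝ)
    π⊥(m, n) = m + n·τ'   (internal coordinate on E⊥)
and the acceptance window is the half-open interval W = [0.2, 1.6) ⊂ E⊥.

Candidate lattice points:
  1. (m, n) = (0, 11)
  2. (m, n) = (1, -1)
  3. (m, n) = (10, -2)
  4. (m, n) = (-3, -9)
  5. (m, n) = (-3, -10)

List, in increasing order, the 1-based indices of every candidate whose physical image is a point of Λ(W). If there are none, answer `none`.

2, 4, 5

τ' = (2−√8)/2 ≈ -0.414214.
#1 (0,11): internal coord 0 + (11)·τ' = -4.556349; -4.556349 ∉ [0.2, 1.6) → out
#2 (1,-1): internal coord 1 + (-1)·τ' = +1.414214; +1.414214 ∈ [0.2, 1.6) → IN Λ
#3 (10,-2): internal coord 10 + (-2)·τ' = +10.828427; +10.828427 ∉ [0.2, 1.6) → out
#4 (-3,-9): internal coord -3 + (-9)·τ' = +0.727922; +0.727922 ∈ [0.2, 1.6) → IN Λ
#5 (-3,-10): internal coord -3 + (-10)·τ' = +1.142136; +1.142136 ∈ [0.2, 1.6) → IN Λ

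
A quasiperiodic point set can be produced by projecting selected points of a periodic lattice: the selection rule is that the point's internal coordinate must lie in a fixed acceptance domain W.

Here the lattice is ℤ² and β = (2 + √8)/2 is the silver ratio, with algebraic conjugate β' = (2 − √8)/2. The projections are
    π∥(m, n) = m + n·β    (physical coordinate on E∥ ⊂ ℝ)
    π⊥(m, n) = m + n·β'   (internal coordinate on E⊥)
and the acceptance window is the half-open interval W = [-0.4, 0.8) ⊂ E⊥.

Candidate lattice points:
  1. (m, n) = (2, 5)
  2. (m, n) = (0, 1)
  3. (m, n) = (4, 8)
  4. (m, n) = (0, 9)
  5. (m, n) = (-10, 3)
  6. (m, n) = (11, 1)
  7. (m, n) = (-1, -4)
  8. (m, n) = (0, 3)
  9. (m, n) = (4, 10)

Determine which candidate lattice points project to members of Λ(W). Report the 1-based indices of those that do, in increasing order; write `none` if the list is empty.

β' = (2−√8)/2 ≈ -0.4142.
[1] lift (2,5): star map gives -0.0711; window check -0.4 ≤ -0.0711 < 0.8 is true → IN Λ
[2] lift (0,1): star map gives -0.4142; window check -0.4 ≤ -0.4142 < 0.8 is false → out
[3] lift (4,8): star map gives 0.6863; window check -0.4 ≤ 0.6863 < 0.8 is true → IN Λ
[4] lift (0,9): star map gives -3.7279; window check -0.4 ≤ -3.7279 < 0.8 is false → out
[5] lift (-10,3): star map gives -11.2426; window check -0.4 ≤ -11.2426 < 0.8 is false → out
[6] lift (11,1): star map gives 10.5858; window check -0.4 ≤ 10.5858 < 0.8 is false → out
[7] lift (-1,-4): star map gives 0.6569; window check -0.4 ≤ 0.6569 < 0.8 is true → IN Λ
[8] lift (0,3): star map gives -1.2426; window check -0.4 ≤ -1.2426 < 0.8 is false → out
[9] lift (4,10): star map gives -0.1421; window check -0.4 ≤ -0.1421 < 0.8 is true → IN Λ

1, 3, 7, 9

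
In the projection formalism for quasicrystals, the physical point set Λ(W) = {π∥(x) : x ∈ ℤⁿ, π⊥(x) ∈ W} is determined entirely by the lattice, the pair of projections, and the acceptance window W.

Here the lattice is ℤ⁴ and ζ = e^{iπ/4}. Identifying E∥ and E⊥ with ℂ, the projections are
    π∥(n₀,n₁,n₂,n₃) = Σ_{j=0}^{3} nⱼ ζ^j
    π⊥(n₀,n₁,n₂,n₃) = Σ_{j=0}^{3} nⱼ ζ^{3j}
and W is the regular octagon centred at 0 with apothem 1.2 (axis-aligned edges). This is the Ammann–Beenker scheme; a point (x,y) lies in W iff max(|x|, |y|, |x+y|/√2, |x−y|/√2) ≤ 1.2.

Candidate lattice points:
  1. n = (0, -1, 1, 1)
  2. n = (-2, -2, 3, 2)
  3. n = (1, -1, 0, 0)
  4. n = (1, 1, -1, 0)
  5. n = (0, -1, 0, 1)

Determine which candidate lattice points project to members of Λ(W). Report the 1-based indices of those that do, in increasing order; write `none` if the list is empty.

none

With ζ = e^{iπ/4} the internal vectors are ζ^0,ζ^3,ζ^6,ζ^9.
candidate 1: n = (0, -1, 1, 1) → π⊥ ≈ (+1.4142, -1.0000); max(|x|,|y|,|x±y|/√2) = 1.7071 > 1.2 ⇒ ∉ W
candidate 2: n = (-2, -2, 3, 2) → π⊥ ≈ (+0.8284, -3.0000); max(|x|,|y|,|x±y|/√2) = 3.0000 > 1.2 ⇒ ∉ W
candidate 3: n = (1, -1, 0, 0) → π⊥ ≈ (+1.7071, -0.7071); max(|x|,|y|,|x±y|/√2) = 1.7071 > 1.2 ⇒ ∉ W
candidate 4: n = (1, 1, -1, 0) → π⊥ ≈ (+0.2929, +1.7071); max(|x|,|y|,|x±y|/√2) = 1.7071 > 1.2 ⇒ ∉ W
candidate 5: n = (0, -1, 0, 1) → π⊥ ≈ (+1.4142, +0.0000); max(|x|,|y|,|x±y|/√2) = 1.4142 > 1.2 ⇒ ∉ W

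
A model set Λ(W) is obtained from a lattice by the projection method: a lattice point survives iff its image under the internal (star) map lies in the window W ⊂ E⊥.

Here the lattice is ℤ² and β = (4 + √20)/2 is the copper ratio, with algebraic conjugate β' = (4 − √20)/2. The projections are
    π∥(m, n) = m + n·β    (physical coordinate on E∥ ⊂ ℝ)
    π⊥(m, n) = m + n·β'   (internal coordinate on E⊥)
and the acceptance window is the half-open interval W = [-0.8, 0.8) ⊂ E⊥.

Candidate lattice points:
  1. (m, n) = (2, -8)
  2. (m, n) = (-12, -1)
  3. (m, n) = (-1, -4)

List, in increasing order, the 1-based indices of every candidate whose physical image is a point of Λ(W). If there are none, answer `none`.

3

Compute β' = (4−√20)/2 = -0.2361, so π⊥(m,n) = m -0.2361·n.
candidate 1: (m,n)=(2,-8) → π∥ = 2-8·β ≈ -31.8885, π⊥ = 2-8·β' ≈ 3.8885 ∉ [-0.8, 0.8) ⇒ out
candidate 2: (m,n)=(-12,-1) → π∥ = -12-1·β ≈ -16.2361, π⊥ = -12-1·β' ≈ -11.7639 ∉ [-0.8, 0.8) ⇒ out
candidate 3: (m,n)=(-1,-4) → π∥ = -1-4·β ≈ -17.9443, π⊥ = -1-4·β' ≈ -0.0557 ∈ [-0.8, 0.8) ⇒ IN Λ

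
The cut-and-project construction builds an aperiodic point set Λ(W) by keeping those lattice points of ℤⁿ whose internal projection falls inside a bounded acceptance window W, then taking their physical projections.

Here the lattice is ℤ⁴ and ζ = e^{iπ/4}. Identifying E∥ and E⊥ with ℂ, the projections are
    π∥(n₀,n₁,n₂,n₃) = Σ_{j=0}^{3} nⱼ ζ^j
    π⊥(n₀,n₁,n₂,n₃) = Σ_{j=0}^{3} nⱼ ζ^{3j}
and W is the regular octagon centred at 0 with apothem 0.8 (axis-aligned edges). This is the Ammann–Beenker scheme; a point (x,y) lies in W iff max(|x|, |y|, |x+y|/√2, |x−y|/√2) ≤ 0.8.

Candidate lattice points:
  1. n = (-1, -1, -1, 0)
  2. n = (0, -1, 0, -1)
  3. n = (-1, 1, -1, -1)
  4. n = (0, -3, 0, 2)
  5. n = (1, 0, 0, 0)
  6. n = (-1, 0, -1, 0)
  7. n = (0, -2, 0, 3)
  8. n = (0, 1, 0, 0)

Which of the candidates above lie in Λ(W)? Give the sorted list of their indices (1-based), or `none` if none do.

With ζ = e^{iπ/4} the internal vectors are ζ^0,ζ^3,ζ^6,ζ^9.
candidate 1: n = (-1, -1, -1, 0) → π⊥ ≈ (-0.29289, +0.29289); max(|x|,|y|,|x±y|/√2) = 0.41421 ≤ 0.8 ⇒ ∈ W
candidate 2: n = (0, -1, 0, -1) → π⊥ ≈ (+0.00000, -1.41421); max(|x|,|y|,|x±y|/√2) = 1.41421 > 0.8 ⇒ ∉ W
candidate 3: n = (-1, 1, -1, -1) → π⊥ ≈ (-2.41421, +1.00000); max(|x|,|y|,|x±y|/√2) = 2.41421 > 0.8 ⇒ ∉ W
candidate 4: n = (0, -3, 0, 2) → π⊥ ≈ (+3.53553, -0.70711); max(|x|,|y|,|x±y|/√2) = 3.53553 > 0.8 ⇒ ∉ W
candidate 5: n = (1, 0, 0, 0) → π⊥ ≈ (+1.00000, +0.00000); max(|x|,|y|,|x±y|/√2) = 1.00000 > 0.8 ⇒ ∉ W
candidate 6: n = (-1, 0, -1, 0) → π⊥ ≈ (-1.00000, +1.00000); max(|x|,|y|,|x±y|/√2) = 1.41421 > 0.8 ⇒ ∉ W
candidate 7: n = (0, -2, 0, 3) → π⊥ ≈ (+3.53553, +0.70711); max(|x|,|y|,|x±y|/√2) = 3.53553 > 0.8 ⇒ ∉ W
candidate 8: n = (0, 1, 0, 0) → π⊥ ≈ (-0.70711, +0.70711); max(|x|,|y|,|x±y|/√2) = 1.00000 > 0.8 ⇒ ∉ W

1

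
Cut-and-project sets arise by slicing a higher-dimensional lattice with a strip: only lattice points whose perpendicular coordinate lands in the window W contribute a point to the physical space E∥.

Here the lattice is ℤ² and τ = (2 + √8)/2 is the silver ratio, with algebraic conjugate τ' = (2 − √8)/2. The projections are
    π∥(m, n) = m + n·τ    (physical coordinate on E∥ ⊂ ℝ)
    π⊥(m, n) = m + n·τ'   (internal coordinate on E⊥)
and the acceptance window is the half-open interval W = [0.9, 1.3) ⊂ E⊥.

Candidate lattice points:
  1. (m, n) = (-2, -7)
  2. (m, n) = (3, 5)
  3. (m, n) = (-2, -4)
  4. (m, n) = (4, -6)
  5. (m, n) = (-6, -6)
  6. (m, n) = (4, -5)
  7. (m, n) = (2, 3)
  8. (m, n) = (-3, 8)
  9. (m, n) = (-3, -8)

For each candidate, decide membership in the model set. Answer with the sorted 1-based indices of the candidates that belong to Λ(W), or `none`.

Compute τ' = (2−√8)/2 = -0.41421, so π⊥(m,n) = m -0.41421·n.
#1 (-2,-7): internal coord -2 + (-7)·τ' = +0.89949; +0.89949 ∉ [0.9, 1.3) → out
#2 (3,5): internal coord 3 + (5)·τ' = +0.92893; +0.92893 ∈ [0.9, 1.3) → IN Λ
#3 (-2,-4): internal coord -2 + (-4)·τ' = -0.34315; -0.34315 ∉ [0.9, 1.3) → out
#4 (4,-6): internal coord 4 + (-6)·τ' = +6.48528; +6.48528 ∉ [0.9, 1.3) → out
#5 (-6,-6): internal coord -6 + (-6)·τ' = -3.51472; -3.51472 ∉ [0.9, 1.3) → out
#6 (4,-5): internal coord 4 + (-5)·τ' = +6.07107; +6.07107 ∉ [0.9, 1.3) → out
#7 (2,3): internal coord 2 + (3)·τ' = +0.75736; +0.75736 ∉ [0.9, 1.3) → out
#8 (-3,8): internal coord -3 + (8)·τ' = -6.31371; -6.31371 ∉ [0.9, 1.3) → out
#9 (-3,-8): internal coord -3 + (-8)·τ' = +0.31371; +0.31371 ∉ [0.9, 1.3) → out

2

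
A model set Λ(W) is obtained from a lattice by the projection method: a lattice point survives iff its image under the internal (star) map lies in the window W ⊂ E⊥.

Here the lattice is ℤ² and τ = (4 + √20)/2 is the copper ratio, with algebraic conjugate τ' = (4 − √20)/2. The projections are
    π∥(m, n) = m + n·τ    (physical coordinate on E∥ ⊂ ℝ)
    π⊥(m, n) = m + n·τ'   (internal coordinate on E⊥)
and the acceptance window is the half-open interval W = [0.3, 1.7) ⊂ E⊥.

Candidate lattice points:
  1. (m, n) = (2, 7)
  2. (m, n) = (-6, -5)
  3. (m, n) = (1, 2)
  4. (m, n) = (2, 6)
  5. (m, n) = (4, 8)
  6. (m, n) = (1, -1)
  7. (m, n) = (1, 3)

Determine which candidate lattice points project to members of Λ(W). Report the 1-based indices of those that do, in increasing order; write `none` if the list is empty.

τ' = (4−√20)/2 ≈ -0.2361.
[1] lift (2,7): star map gives 0.3475; window check 0.3 ≤ 0.3475 < 1.7 is true → IN Λ
[2] lift (-6,-5): star map gives -4.8197; window check 0.3 ≤ -4.8197 < 1.7 is false → out
[3] lift (1,2): star map gives 0.5279; window check 0.3 ≤ 0.5279 < 1.7 is true → IN Λ
[4] lift (2,6): star map gives 0.5836; window check 0.3 ≤ 0.5836 < 1.7 is true → IN Λ
[5] lift (4,8): star map gives 2.1115; window check 0.3 ≤ 2.1115 < 1.7 is false → out
[6] lift (1,-1): star map gives 1.2361; window check 0.3 ≤ 1.2361 < 1.7 is true → IN Λ
[7] lift (1,3): star map gives 0.2918; window check 0.3 ≤ 0.2918 < 1.7 is false → out

1, 3, 4, 6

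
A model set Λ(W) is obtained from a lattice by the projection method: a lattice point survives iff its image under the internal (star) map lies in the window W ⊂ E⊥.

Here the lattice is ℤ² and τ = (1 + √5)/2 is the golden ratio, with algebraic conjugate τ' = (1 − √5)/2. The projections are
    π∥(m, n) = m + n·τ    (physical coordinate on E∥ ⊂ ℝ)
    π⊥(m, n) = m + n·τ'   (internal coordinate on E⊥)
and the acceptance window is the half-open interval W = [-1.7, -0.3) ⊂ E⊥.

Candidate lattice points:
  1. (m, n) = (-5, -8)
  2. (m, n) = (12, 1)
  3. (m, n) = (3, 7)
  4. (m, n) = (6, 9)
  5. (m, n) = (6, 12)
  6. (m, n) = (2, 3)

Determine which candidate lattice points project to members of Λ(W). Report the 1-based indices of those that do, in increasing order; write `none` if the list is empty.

3, 5

Compute τ' = (1−√5)/2 = -0.61803, so π⊥(m,n) = m -0.61803·n.
candidate 1: (m,n)=(-5,-8) → π∥ = -5-8·τ ≈ -17.94427, π⊥ = -5-8·τ' ≈ -0.05573 ∉ [-1.7, -0.3) ⇒ out
candidate 2: (m,n)=(12,1) → π∥ = 12+1·τ ≈ 13.61803, π⊥ = 12+1·τ' ≈ 11.38197 ∉ [-1.7, -0.3) ⇒ out
candidate 3: (m,n)=(3,7) → π∥ = 3+7·τ ≈ 14.32624, π⊥ = 3+7·τ' ≈ -1.32624 ∈ [-1.7, -0.3) ⇒ IN Λ
candidate 4: (m,n)=(6,9) → π∥ = 6+9·τ ≈ 20.56231, π⊥ = 6+9·τ' ≈ 0.43769 ∉ [-1.7, -0.3) ⇒ out
candidate 5: (m,n)=(6,12) → π∥ = 6+12·τ ≈ 25.41641, π⊥ = 6+12·τ' ≈ -1.41641 ∈ [-1.7, -0.3) ⇒ IN Λ
candidate 6: (m,n)=(2,3) → π∥ = 2+3·τ ≈ 6.85410, π⊥ = 2+3·τ' ≈ 0.14590 ∉ [-1.7, -0.3) ⇒ out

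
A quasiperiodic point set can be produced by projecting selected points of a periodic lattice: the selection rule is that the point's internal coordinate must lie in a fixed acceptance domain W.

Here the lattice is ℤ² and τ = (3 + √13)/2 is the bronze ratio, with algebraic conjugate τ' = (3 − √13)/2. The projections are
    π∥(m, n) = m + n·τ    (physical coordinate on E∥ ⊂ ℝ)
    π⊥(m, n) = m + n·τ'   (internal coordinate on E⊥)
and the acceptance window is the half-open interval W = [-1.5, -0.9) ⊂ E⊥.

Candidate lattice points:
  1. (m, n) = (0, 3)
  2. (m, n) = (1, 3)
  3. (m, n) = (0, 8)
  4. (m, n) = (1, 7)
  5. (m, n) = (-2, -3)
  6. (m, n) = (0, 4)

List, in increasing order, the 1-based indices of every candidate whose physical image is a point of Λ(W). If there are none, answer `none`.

1, 4, 5, 6

Compute τ' = (3−√13)/2 = -0.302776, so π⊥(m,n) = m -0.302776·n.
[1] lift (0,3): star map gives -0.908327; window check -1.5 ≤ -0.908327 < -0.9 is true → IN Λ
[2] lift (1,3): star map gives 0.091673; window check -1.5 ≤ 0.091673 < -0.9 is false → out
[3] lift (0,8): star map gives -2.422205; window check -1.5 ≤ -2.422205 < -0.9 is false → out
[4] lift (1,7): star map gives -1.119429; window check -1.5 ≤ -1.119429 < -0.9 is true → IN Λ
[5] lift (-2,-3): star map gives -1.091673; window check -1.5 ≤ -1.091673 < -0.9 is true → IN Λ
[6] lift (0,4): star map gives -1.211103; window check -1.5 ≤ -1.211103 < -0.9 is true → IN Λ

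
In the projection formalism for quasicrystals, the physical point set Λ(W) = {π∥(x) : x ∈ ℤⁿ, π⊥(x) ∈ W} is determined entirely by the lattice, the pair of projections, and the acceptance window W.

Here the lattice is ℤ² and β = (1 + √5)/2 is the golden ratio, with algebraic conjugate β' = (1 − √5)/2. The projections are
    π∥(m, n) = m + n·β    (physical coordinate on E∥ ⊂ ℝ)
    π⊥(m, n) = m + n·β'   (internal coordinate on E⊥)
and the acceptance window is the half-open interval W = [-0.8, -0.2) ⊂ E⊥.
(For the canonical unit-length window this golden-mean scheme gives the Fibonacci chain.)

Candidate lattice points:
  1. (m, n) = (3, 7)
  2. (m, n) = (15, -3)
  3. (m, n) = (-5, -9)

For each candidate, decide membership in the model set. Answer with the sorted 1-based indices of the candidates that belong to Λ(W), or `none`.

β' = (1−√5)/2 ≈ -0.6180.
candidate 1: (m,n)=(3,7) → π∥ = 3+7·β ≈ 14.3262, π⊥ = 3+7·β' ≈ -1.3262 ∉ [-0.8, -0.2) ⇒ out
candidate 2: (m,n)=(15,-3) → π∥ = 15-3·β ≈ 10.1459, π⊥ = 15-3·β' ≈ 16.8541 ∉ [-0.8, -0.2) ⇒ out
candidate 3: (m,n)=(-5,-9) → π∥ = -5-9·β ≈ -19.5623, π⊥ = -5-9·β' ≈ 0.5623 ∉ [-0.8, -0.2) ⇒ out

none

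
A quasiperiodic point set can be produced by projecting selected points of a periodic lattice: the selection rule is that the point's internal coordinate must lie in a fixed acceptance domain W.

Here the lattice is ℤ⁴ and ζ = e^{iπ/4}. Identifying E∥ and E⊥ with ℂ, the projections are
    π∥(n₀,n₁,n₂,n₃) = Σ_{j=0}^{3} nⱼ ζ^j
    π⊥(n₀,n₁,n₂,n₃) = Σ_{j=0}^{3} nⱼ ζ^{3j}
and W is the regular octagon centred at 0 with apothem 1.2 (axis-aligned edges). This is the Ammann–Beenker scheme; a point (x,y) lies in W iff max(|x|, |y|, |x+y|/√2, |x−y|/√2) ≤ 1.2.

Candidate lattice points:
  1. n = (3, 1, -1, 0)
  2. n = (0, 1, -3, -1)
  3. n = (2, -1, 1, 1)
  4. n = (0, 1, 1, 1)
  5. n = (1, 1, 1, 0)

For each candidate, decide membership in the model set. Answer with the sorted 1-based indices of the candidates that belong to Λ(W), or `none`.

With ζ = e^{iπ/4} the internal vectors are ζ^0,ζ^3,ζ^6,ζ^9.
candidate 1: n = (3, 1, -1, 0) → π⊥ ≈ (+2.29289, +1.70711); max(|x|,|y|,|x±y|/√2) = 2.82843 > 1.2 ⇒ ∉ W
candidate 2: n = (0, 1, -3, -1) → π⊥ ≈ (-1.41421, +3.00000); max(|x|,|y|,|x±y|/√2) = 3.12132 > 1.2 ⇒ ∉ W
candidate 3: n = (2, -1, 1, 1) → π⊥ ≈ (+3.41421, -1.00000); max(|x|,|y|,|x±y|/√2) = 3.41421 > 1.2 ⇒ ∉ W
candidate 4: n = (0, 1, 1, 1) → π⊥ ≈ (+0.00000, +0.41421); max(|x|,|y|,|x±y|/√2) = 0.41421 ≤ 1.2 ⇒ ∈ W
candidate 5: n = (1, 1, 1, 0) → π⊥ ≈ (+0.29289, -0.29289); max(|x|,|y|,|x±y|/√2) = 0.41421 ≤ 1.2 ⇒ ∈ W

4, 5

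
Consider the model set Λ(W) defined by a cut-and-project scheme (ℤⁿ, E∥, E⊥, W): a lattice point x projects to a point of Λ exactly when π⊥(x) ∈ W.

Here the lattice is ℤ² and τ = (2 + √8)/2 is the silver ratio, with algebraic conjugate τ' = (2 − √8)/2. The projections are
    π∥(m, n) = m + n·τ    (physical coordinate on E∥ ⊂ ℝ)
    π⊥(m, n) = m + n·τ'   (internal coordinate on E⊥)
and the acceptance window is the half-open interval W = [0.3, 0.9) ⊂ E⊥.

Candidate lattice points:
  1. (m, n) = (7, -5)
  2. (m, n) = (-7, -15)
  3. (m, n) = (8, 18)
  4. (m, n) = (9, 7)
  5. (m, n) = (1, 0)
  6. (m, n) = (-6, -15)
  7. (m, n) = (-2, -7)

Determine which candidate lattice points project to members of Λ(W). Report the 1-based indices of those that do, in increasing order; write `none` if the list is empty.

3, 7

τ' = (2−√8)/2 ≈ -0.414214.
#1 (7,-5): internal coord 7 + (-5)·τ' = +9.071068; +9.071068 ∉ [0.3, 0.9) → out
#2 (-7,-15): internal coord -7 + (-15)·τ' = -0.786797; -0.786797 ∉ [0.3, 0.9) → out
#3 (8,18): internal coord 8 + (18)·τ' = +0.544156; +0.544156 ∈ [0.3, 0.9) → IN Λ
#4 (9,7): internal coord 9 + (7)·τ' = +6.100505; +6.100505 ∉ [0.3, 0.9) → out
#5 (1,0): internal coord 1 + (0)·τ' = +1.000000; +1.000000 ∉ [0.3, 0.9) → out
#6 (-6,-15): internal coord -6 + (-15)·τ' = +0.213203; +0.213203 ∉ [0.3, 0.9) → out
#7 (-2,-7): internal coord -2 + (-7)·τ' = +0.899495; +0.899495 ∈ [0.3, 0.9) → IN Λ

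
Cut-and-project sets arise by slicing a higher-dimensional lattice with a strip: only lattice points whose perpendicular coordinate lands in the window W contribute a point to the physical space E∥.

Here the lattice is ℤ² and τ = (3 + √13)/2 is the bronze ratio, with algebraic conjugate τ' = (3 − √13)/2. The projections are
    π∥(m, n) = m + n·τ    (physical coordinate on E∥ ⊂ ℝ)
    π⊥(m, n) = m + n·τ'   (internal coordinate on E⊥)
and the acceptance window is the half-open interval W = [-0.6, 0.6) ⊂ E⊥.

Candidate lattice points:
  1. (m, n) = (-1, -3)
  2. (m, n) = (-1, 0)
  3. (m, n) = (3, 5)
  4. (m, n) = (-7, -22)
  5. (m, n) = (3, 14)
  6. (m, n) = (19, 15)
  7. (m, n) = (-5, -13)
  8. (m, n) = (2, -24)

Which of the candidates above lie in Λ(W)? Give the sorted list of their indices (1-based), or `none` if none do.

τ' = (3−√13)/2 ≈ -0.3028.
candidate 1: (m,n)=(-1,-3) → π∥ = -1-3·τ ≈ -10.9083, π⊥ = -1-3·τ' ≈ -0.0917 ∈ [-0.6, 0.6) ⇒ IN Λ
candidate 2: (m,n)=(-1,0) → π∥ = -1+0·τ ≈ -1.0000, π⊥ = -1+0·τ' ≈ -1.0000 ∉ [-0.6, 0.6) ⇒ out
candidate 3: (m,n)=(3,5) → π∥ = 3+5·τ ≈ 19.5139, π⊥ = 3+5·τ' ≈ 1.4861 ∉ [-0.6, 0.6) ⇒ out
candidate 4: (m,n)=(-7,-22) → π∥ = -7-22·τ ≈ -79.6611, π⊥ = -7-22·τ' ≈ -0.3389 ∈ [-0.6, 0.6) ⇒ IN Λ
candidate 5: (m,n)=(3,14) → π∥ = 3+14·τ ≈ 49.2389, π⊥ = 3+14·τ' ≈ -1.2389 ∉ [-0.6, 0.6) ⇒ out
candidate 6: (m,n)=(19,15) → π∥ = 19+15·τ ≈ 68.5416, π⊥ = 19+15·τ' ≈ 14.4584 ∉ [-0.6, 0.6) ⇒ out
candidate 7: (m,n)=(-5,-13) → π∥ = -5-13·τ ≈ -47.9361, π⊥ = -5-13·τ' ≈ -1.0639 ∉ [-0.6, 0.6) ⇒ out
candidate 8: (m,n)=(2,-24) → π∥ = 2-24·τ ≈ -77.2666, π⊥ = 2-24·τ' ≈ 9.2666 ∉ [-0.6, 0.6) ⇒ out

1, 4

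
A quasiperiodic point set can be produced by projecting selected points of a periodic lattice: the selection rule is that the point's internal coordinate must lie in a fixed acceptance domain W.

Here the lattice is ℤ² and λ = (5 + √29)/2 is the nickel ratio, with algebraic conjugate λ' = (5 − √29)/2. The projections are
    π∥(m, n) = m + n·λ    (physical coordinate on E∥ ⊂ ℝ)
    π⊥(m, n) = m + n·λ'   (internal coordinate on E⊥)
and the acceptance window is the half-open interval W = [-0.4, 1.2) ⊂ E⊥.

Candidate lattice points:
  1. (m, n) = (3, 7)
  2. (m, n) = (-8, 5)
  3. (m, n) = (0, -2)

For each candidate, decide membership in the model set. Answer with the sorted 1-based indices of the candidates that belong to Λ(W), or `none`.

Numerically λ ≈ 5.19258 and λ' = −1/λ ≈ -0.19258.
[1] lift (3,7): star map gives 1.65192; window check -0.4 ≤ 1.65192 < 1.2 is false → out
[2] lift (-8,5): star map gives -8.96291; window check -0.4 ≤ -8.96291 < 1.2 is false → out
[3] lift (0,-2): star map gives 0.38516; window check -0.4 ≤ 0.38516 < 1.2 is true → IN Λ

3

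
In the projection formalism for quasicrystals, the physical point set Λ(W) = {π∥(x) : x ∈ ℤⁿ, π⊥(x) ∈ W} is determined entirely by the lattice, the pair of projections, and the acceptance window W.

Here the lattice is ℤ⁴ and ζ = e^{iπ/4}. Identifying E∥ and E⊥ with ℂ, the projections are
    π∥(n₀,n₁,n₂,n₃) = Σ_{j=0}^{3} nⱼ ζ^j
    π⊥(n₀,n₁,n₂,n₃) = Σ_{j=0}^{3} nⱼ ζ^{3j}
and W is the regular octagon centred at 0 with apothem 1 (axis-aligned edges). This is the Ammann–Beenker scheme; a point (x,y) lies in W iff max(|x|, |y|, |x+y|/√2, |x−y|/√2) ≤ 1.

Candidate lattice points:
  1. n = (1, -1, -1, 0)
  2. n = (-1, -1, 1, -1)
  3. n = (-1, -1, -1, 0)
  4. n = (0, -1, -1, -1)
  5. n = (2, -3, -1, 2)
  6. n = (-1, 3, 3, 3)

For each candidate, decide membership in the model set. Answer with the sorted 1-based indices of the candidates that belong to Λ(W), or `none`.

3, 4

With ζ = e^{iπ/4} the internal vectors are ζ^0,ζ^3,ζ^6,ζ^9.
#1 (1, -1, -1, 0): internal (1.707107, 0.292893); octagon support 1.707107 vs apothem 1 → ∉ W
#2 (-1, -1, 1, -1): internal (-1.000000, -2.414214); octagon support 2.414214 vs apothem 1 → ∉ W
#3 (-1, -1, -1, 0): internal (-0.292893, 0.292893); octagon support 0.414214 vs apothem 1 → ∈ W
#4 (0, -1, -1, -1): internal (0.000000, -0.414214); octagon support 0.414214 vs apothem 1 → ∈ W
#5 (2, -3, -1, 2): internal (5.535534, 0.292893); octagon support 5.535534 vs apothem 1 → ∉ W
#6 (-1, 3, 3, 3): internal (-1.000000, 1.242641); octagon support 1.585786 vs apothem 1 → ∉ W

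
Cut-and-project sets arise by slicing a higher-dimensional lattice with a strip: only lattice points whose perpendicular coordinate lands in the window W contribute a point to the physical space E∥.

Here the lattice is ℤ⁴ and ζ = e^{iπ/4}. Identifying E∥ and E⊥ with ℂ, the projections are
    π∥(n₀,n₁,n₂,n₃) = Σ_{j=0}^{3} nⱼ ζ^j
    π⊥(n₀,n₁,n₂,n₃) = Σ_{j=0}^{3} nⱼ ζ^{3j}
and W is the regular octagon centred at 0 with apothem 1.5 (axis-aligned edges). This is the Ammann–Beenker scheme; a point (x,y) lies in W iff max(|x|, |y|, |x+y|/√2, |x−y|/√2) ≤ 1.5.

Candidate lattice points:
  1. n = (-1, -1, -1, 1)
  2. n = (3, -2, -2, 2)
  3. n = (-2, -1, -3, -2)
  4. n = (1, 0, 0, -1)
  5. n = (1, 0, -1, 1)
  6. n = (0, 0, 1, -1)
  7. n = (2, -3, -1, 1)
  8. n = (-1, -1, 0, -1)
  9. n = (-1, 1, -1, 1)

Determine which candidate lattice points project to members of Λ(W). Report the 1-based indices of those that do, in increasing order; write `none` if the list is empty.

1, 4

With ζ = e^{iπ/4} the internal vectors are ζ^0,ζ^3,ζ^6,ζ^9.
#1 (-1, -1, -1, 1): internal (0.414214, 1.000000); octagon support 1.000000 vs apothem 1.5 → ∈ W
#2 (3, -2, -2, 2): internal (5.828427, 2.000000); octagon support 5.828427 vs apothem 1.5 → ∉ W
#3 (-2, -1, -3, -2): internal (-2.707107, 0.878680); octagon support 2.707107 vs apothem 1.5 → ∉ W
#4 (1, 0, 0, -1): internal (0.292893, -0.707107); octagon support 0.707107 vs apothem 1.5 → ∈ W
#5 (1, 0, -1, 1): internal (1.707107, 1.707107); octagon support 2.414214 vs apothem 1.5 → ∉ W
#6 (0, 0, 1, -1): internal (-0.707107, -1.707107); octagon support 1.707107 vs apothem 1.5 → ∉ W
#7 (2, -3, -1, 1): internal (4.828427, -0.414214); octagon support 4.828427 vs apothem 1.5 → ∉ W
#8 (-1, -1, 0, -1): internal (-1.000000, -1.414214); octagon support 1.707107 vs apothem 1.5 → ∉ W
#9 (-1, 1, -1, 1): internal (-1.000000, 2.414214); octagon support 2.414214 vs apothem 1.5 → ∉ W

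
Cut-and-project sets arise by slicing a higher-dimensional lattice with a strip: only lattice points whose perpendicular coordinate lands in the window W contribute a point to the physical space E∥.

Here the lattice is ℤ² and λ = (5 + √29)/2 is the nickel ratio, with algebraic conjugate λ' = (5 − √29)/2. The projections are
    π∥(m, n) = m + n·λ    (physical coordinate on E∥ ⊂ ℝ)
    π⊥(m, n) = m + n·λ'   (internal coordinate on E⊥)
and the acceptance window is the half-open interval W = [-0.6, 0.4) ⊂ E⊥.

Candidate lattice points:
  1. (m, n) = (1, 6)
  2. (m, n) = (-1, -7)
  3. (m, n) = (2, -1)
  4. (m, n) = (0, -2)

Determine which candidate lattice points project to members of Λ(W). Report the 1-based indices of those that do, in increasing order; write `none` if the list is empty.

Compute λ' = (5−√29)/2 = -0.1926, so π⊥(m,n) = m -0.1926·n.
candidate 1: (m,n)=(1,6) → π∥ = 1+6·λ ≈ 32.1555, π⊥ = 1+6·λ' ≈ -0.1555 ∈ [-0.6, 0.4) ⇒ IN Λ
candidate 2: (m,n)=(-1,-7) → π∥ = -1-7·λ ≈ -37.3481, π⊥ = -1-7·λ' ≈ 0.3481 ∈ [-0.6, 0.4) ⇒ IN Λ
candidate 3: (m,n)=(2,-1) → π∥ = 2-1·λ ≈ -3.1926, π⊥ = 2-1·λ' ≈ 2.1926 ∉ [-0.6, 0.4) ⇒ out
candidate 4: (m,n)=(0,-2) → π∥ = 0-2·λ ≈ -10.3852, π⊥ = 0-2·λ' ≈ 0.3852 ∈ [-0.6, 0.4) ⇒ IN Λ

1, 2, 4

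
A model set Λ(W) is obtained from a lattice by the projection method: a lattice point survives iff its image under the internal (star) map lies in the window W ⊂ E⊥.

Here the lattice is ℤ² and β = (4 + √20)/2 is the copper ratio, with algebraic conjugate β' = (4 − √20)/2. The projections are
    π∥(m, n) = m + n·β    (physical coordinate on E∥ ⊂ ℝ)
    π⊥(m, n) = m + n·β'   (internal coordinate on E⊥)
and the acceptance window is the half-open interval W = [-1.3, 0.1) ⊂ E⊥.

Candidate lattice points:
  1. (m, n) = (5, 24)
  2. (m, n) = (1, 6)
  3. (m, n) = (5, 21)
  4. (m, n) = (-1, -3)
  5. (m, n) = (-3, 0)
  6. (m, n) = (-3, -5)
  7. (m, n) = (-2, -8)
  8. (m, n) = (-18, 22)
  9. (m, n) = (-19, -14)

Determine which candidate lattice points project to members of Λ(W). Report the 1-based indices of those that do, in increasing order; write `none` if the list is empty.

β' = (4−√20)/2 ≈ -0.2361.
[1] lift (5,24): star map gives -0.6656; window check -1.3 ≤ -0.6656 < 0.1 is true → IN Λ
[2] lift (1,6): star map gives -0.4164; window check -1.3 ≤ -0.4164 < 0.1 is true → IN Λ
[3] lift (5,21): star map gives 0.0426; window check -1.3 ≤ 0.0426 < 0.1 is true → IN Λ
[4] lift (-1,-3): star map gives -0.2918; window check -1.3 ≤ -0.2918 < 0.1 is true → IN Λ
[5] lift (-3,0): star map gives -3.0000; window check -1.3 ≤ -3.0000 < 0.1 is false → out
[6] lift (-3,-5): star map gives -1.8197; window check -1.3 ≤ -1.8197 < 0.1 is false → out
[7] lift (-2,-8): star map gives -0.1115; window check -1.3 ≤ -0.1115 < 0.1 is true → IN Λ
[8] lift (-18,22): star map gives -23.1935; window check -1.3 ≤ -23.1935 < 0.1 is false → out
[9] lift (-19,-14): star map gives -15.6950; window check -1.3 ≤ -15.6950 < 0.1 is false → out

1, 2, 3, 4, 7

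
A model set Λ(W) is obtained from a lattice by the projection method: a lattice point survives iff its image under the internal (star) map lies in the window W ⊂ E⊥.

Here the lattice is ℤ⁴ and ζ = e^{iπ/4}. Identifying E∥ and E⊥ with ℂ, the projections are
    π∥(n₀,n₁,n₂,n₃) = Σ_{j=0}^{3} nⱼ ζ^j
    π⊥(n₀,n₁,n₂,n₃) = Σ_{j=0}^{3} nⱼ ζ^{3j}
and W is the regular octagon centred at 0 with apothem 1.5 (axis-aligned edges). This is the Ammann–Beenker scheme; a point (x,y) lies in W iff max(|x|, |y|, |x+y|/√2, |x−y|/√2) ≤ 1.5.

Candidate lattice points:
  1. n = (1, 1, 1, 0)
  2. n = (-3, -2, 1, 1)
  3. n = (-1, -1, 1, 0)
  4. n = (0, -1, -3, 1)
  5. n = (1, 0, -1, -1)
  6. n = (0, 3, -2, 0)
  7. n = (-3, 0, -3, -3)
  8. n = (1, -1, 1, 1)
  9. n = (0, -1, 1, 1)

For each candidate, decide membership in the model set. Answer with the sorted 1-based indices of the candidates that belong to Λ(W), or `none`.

Internal map: ζ^{3j} for j=0..3 gives (1,0), (−√2/2,√2/2), (0,−1), (√2/2,√2/2).
candidate 1: n = (1, 1, 1, 0) → π⊥ ≈ (+0.2929, -0.2929); max(|x|,|y|,|x±y|/√2) = 0.4142 ≤ 1.5 ⇒ ∈ W
candidate 2: n = (-3, -2, 1, 1) → π⊥ ≈ (-0.8787, -1.7071); max(|x|,|y|,|x±y|/√2) = 1.8284 > 1.5 ⇒ ∉ W
candidate 3: n = (-1, -1, 1, 0) → π⊥ ≈ (-0.2929, -1.7071); max(|x|,|y|,|x±y|/√2) = 1.7071 > 1.5 ⇒ ∉ W
candidate 4: n = (0, -1, -3, 1) → π⊥ ≈ (+1.4142, +3.0000); max(|x|,|y|,|x±y|/√2) = 3.1213 > 1.5 ⇒ ∉ W
candidate 5: n = (1, 0, -1, -1) → π⊥ ≈ (+0.2929, +0.2929); max(|x|,|y|,|x±y|/√2) = 0.4142 ≤ 1.5 ⇒ ∈ W
candidate 6: n = (0, 3, -2, 0) → π⊥ ≈ (-2.1213, +4.1213); max(|x|,|y|,|x±y|/√2) = 4.4142 > 1.5 ⇒ ∉ W
candidate 7: n = (-3, 0, -3, -3) → π⊥ ≈ (-5.1213, +0.8787); max(|x|,|y|,|x±y|/√2) = 5.1213 > 1.5 ⇒ ∉ W
candidate 8: n = (1, -1, 1, 1) → π⊥ ≈ (+2.4142, -1.0000); max(|x|,|y|,|x±y|/√2) = 2.4142 > 1.5 ⇒ ∉ W
candidate 9: n = (0, -1, 1, 1) → π⊥ ≈ (+1.4142, -1.0000); max(|x|,|y|,|x±y|/√2) = 1.7071 > 1.5 ⇒ ∉ W

1, 5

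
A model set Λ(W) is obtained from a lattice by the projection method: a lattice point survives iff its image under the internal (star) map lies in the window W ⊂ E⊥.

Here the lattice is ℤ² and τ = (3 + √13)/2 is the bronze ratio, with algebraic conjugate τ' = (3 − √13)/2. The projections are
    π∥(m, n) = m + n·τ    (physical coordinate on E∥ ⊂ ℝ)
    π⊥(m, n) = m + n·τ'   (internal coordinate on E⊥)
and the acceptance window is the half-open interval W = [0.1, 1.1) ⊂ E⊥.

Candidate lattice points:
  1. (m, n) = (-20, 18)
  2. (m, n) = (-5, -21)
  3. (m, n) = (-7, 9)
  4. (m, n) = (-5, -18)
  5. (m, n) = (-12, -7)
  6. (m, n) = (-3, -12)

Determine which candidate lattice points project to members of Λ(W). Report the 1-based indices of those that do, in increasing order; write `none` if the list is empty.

Numerically τ ≈ 3.3028 and τ' = −1/τ ≈ -0.3028.
candidate 1: (m,n)=(-20,18) → π∥ = -20+18·τ ≈ 39.4500, π⊥ = -20+18·τ' ≈ -25.4500 ∉ [0.1, 1.1) ⇒ out
candidate 2: (m,n)=(-5,-21) → π∥ = -5-21·τ ≈ -74.3583, π⊥ = -5-21·τ' ≈ 1.3583 ∉ [0.1, 1.1) ⇒ out
candidate 3: (m,n)=(-7,9) → π∥ = -7+9·τ ≈ 22.7250, π⊥ = -7+9·τ' ≈ -9.7250 ∉ [0.1, 1.1) ⇒ out
candidate 4: (m,n)=(-5,-18) → π∥ = -5-18·τ ≈ -64.4500, π⊥ = -5-18·τ' ≈ 0.4500 ∈ [0.1, 1.1) ⇒ IN Λ
candidate 5: (m,n)=(-12,-7) → π∥ = -12-7·τ ≈ -35.1194, π⊥ = -12-7·τ' ≈ -9.8806 ∉ [0.1, 1.1) ⇒ out
candidate 6: (m,n)=(-3,-12) → π∥ = -3-12·τ ≈ -42.6333, π⊥ = -3-12·τ' ≈ 0.6333 ∈ [0.1, 1.1) ⇒ IN Λ

4, 6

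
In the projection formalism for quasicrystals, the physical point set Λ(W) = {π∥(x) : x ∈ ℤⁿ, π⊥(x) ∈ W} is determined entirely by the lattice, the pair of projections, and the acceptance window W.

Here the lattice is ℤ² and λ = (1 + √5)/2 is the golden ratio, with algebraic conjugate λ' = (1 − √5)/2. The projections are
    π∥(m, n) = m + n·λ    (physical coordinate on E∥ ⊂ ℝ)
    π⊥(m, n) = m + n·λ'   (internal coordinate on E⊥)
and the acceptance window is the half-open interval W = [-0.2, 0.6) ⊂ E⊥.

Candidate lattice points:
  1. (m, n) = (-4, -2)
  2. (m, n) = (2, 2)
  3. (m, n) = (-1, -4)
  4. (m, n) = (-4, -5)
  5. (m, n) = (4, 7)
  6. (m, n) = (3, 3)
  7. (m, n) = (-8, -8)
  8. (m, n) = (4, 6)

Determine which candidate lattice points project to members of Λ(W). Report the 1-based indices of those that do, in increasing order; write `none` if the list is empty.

Numerically λ ≈ 1.618034 and λ' = −1/λ ≈ -0.618034.
[1] lift (-4,-2): star map gives -2.763932; window check -0.2 ≤ -2.763932 < 0.6 is false → out
[2] lift (2,2): star map gives 0.763932; window check -0.2 ≤ 0.763932 < 0.6 is false → out
[3] lift (-1,-4): star map gives 1.472136; window check -0.2 ≤ 1.472136 < 0.6 is false → out
[4] lift (-4,-5): star map gives -0.909830; window check -0.2 ≤ -0.909830 < 0.6 is false → out
[5] lift (4,7): star map gives -0.326238; window check -0.2 ≤ -0.326238 < 0.6 is false → out
[6] lift (3,3): star map gives 1.145898; window check -0.2 ≤ 1.145898 < 0.6 is false → out
[7] lift (-8,-8): star map gives -3.055728; window check -0.2 ≤ -3.055728 < 0.6 is false → out
[8] lift (4,6): star map gives 0.291796; window check -0.2 ≤ 0.291796 < 0.6 is true → IN Λ

8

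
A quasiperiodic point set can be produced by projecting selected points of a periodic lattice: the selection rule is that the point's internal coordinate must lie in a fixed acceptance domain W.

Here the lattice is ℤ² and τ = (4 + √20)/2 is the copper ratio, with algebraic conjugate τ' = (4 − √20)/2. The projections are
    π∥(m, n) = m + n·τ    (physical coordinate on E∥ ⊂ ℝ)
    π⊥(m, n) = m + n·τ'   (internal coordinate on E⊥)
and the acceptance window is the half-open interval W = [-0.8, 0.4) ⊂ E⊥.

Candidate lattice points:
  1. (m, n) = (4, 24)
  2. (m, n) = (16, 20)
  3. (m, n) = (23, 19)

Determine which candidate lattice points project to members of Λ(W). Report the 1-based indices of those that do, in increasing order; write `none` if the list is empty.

τ' = (4−√20)/2 ≈ -0.23607.
[1] lift (4,24): star map gives -1.66563; window check -0.8 ≤ -1.66563 < 0.4 is false → out
[2] lift (16,20): star map gives 11.27864; window check -0.8 ≤ 11.27864 < 0.4 is false → out
[3] lift (23,19): star map gives 18.51471; window check -0.8 ≤ 18.51471 < 0.4 is false → out

none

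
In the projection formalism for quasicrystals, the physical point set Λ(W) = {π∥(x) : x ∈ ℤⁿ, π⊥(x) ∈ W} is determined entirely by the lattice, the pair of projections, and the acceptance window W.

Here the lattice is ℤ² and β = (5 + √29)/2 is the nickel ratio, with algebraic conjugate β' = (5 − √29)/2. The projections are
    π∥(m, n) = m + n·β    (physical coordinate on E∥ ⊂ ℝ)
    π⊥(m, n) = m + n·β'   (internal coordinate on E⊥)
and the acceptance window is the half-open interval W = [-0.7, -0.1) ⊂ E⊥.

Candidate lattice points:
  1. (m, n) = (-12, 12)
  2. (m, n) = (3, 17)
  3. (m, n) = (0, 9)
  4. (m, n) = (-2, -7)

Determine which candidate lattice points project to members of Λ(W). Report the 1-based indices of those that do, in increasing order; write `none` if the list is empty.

2, 4

Compute β' = (5−√29)/2 = -0.19258, so π⊥(m,n) = m -0.19258·n.
[1] lift (-12,12): star map gives -14.31099; window check -0.7 ≤ -14.31099 < -0.1 is false → out
[2] lift (3,17): star map gives -0.27390; window check -0.7 ≤ -0.27390 < -0.1 is true → IN Λ
[3] lift (0,9): star map gives -1.73324; window check -0.7 ≤ -1.73324 < -0.1 is false → out
[4] lift (-2,-7): star map gives -0.65192; window check -0.7 ≤ -0.65192 < -0.1 is true → IN Λ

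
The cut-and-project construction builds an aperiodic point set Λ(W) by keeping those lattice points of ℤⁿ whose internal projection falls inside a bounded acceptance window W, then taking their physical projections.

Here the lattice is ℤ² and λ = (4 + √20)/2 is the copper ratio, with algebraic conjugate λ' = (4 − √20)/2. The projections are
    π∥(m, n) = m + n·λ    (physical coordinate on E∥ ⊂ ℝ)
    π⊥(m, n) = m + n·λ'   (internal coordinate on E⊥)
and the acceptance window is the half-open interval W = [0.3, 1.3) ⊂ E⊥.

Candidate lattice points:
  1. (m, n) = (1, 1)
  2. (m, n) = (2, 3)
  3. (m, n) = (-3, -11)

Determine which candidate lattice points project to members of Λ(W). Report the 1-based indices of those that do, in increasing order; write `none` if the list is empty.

Numerically λ ≈ 4.236068 and λ' = −1/λ ≈ -0.236068.
[1] lift (1,1): star map gives 0.763932; window check 0.3 ≤ 0.763932 < 1.3 is true → IN Λ
[2] lift (2,3): star map gives 1.291796; window check 0.3 ≤ 1.291796 < 1.3 is true → IN Λ
[3] lift (-3,-11): star map gives -0.403252; window check 0.3 ≤ -0.403252 < 1.3 is false → out

1, 2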